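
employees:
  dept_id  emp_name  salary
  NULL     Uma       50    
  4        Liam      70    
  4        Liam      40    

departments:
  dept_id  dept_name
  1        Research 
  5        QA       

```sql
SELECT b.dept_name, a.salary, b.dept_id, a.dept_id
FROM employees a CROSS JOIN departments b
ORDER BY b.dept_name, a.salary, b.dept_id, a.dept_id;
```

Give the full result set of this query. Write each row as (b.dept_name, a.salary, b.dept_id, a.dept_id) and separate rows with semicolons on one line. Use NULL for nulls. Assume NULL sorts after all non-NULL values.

(QA, 40, 5, 4); (QA, 50, 5, NULL); (QA, 70, 5, 4); (Research, 40, 1, 4); (Research, 50, 1, NULL); (Research, 70, 1, 4)

CROSS JOIN pairs every row of `employees` with every row of `departments`: 3 × 2 = 6 rows.
After projecting and ordering:
b.dept_name | a.salary | b.dept_id | a.dept_id
QA | 40 | 5 | 4
QA | 50 | 5 | NULL
QA | 70 | 5 | 4
Research | 40 | 1 | 4
Research | 50 | 1 | NULL
Research | 70 | 1 | 4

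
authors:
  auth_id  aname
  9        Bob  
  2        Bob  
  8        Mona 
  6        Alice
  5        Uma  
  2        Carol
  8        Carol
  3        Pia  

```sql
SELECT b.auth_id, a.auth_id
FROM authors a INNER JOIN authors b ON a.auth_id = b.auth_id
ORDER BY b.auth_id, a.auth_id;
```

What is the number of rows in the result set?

12

INNER JOIN keeps only pairs where the ON condition holds.
Matching on a.auth_id = b.auth_id.
Matched pairs: 12.
Total: 12 rows.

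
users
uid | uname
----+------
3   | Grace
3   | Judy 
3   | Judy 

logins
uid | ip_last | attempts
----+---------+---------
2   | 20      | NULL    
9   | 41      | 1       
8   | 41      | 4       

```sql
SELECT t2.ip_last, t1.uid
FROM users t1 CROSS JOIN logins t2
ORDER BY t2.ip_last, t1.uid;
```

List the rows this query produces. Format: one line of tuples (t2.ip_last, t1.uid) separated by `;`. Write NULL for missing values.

(20, 3); (20, 3); (20, 3); (41, 3); (41, 3); (41, 3); (41, 3); (41, 3); (41, 3)

CROSS JOIN pairs every row of `users` with every row of `logins`: 3 × 3 = 9 rows.
After projecting and ordering:
t2.ip_last | t1.uid
20 | 3
20 | 3
20 | 3
41 | 3
41 | 3
41 | 3
41 | 3
41 | 3
41 | 3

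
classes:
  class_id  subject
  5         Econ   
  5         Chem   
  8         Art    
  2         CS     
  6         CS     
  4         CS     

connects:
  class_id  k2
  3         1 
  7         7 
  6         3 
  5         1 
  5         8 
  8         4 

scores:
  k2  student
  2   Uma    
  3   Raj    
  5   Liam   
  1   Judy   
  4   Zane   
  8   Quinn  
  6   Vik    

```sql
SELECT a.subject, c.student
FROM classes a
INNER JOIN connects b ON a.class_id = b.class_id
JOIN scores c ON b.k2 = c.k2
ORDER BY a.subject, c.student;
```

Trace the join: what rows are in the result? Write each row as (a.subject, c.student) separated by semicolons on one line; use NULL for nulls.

(Art, Zane); (CS, Raj); (Chem, Judy); (Chem, Quinn); (Econ, Judy); (Econ, Quinn)

Step 1 — a INNER JOIN b on class_id → 6 row(s).
Then INNER JOIN `scores c` on k2: keep only rows whose b.k2 appears in c.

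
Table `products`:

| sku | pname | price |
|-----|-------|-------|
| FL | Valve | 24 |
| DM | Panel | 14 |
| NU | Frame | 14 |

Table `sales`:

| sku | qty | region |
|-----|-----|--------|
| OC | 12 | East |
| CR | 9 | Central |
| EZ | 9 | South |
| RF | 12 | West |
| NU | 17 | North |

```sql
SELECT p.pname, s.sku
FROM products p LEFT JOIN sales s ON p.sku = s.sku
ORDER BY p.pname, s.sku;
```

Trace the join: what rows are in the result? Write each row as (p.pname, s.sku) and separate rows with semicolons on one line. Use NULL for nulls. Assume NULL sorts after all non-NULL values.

(Frame, NU); (Panel, NULL); (Valve, NULL)

LEFT JOIN keeps every row from `products`; unmatched rows get NULL for `sales`'s columns.
Matching on p.sku = s.sku.
- p row (sku=FL): no match → kept, s columns NULL.
- p row (sku=DM): no match → kept, s columns NULL.
- p row (sku=NU): matches 1 s row(s) → 1 output row(s).
After projecting and ordering:
p.pname | s.sku
Frame | NU
Panel | NULL
Valve | NULL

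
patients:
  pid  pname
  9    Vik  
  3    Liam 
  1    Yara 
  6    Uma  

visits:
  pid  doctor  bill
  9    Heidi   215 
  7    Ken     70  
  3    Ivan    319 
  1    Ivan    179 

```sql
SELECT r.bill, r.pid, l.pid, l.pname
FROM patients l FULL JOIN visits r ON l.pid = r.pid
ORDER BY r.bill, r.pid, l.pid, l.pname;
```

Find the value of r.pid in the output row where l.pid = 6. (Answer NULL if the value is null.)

FULL OUTER JOIN keeps every row from both sides; unmatched rows get NULL for the other side's columns.
Matching on l.pid = r.pid.
- l row (pid=9): matches 1 r row(s) → 1 output row(s).
- l row (pid=3): matches 1 r row(s) → 1 output row(s).
- l row (pid=1): matches 1 r row(s) → 1 output row(s).
- l row (pid=6): no match → kept, r columns NULL.
- 1 row(s) from r found no l partner → padded with NULL.

NULL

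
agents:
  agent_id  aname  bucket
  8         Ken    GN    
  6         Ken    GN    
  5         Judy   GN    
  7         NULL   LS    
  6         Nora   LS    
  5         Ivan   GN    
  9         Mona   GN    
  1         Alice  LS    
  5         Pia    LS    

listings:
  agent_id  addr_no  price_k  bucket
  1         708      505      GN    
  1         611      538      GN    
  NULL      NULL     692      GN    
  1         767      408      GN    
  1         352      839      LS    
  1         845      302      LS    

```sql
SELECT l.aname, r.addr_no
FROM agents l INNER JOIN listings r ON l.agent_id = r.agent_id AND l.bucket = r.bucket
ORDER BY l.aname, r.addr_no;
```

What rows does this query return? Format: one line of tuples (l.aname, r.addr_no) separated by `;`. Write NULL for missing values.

INNER JOIN keeps only pairs where the ON condition holds.
Matching on l.agent_id = r.agent_id AND l.bucket = r.bucket. A NULL in a compared column never satisfies the condition.
Matched pairs: 2.

(Alice, 352); (Alice, 845)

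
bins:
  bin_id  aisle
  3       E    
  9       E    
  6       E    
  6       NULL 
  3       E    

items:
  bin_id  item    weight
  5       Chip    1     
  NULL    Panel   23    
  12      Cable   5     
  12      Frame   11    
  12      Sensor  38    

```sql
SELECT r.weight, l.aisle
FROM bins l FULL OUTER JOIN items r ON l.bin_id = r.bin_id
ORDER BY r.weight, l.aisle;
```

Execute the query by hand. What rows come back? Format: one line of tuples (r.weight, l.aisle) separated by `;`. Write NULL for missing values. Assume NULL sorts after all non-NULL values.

(1, NULL); (5, NULL); (11, NULL); (23, NULL); (38, NULL); (NULL, E); (NULL, E); (NULL, E); (NULL, E); (NULL, NULL)

FULL OUTER JOIN keeps every row from both sides; unmatched rows get NULL for the other side's columns.
Matching on l.bin_id = r.bin_id. A NULL in a compared column never satisfies the condition.
Matched pairs: 0; unmatched l rows kept: 5; unmatched r rows kept: 5.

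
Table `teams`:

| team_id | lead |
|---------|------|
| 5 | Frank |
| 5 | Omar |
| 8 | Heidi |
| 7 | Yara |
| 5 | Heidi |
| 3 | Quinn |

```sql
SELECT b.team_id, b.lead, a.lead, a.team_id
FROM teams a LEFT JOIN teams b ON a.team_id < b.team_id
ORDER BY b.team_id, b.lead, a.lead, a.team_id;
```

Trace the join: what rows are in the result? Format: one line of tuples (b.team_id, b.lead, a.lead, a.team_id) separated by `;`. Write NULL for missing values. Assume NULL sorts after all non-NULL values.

(5, Frank, Quinn, 3); (5, Heidi, Quinn, 3); (5, Omar, Quinn, 3); (7, Yara, Frank, 5); (7, Yara, Heidi, 5); (7, Yara, Omar, 5); (7, Yara, Quinn, 3); (8, Heidi, Frank, 5); (8, Heidi, Heidi, 5); (8, Heidi, Omar, 5); (8, Heidi, Quinn, 3); (8, Heidi, Yara, 7); (NULL, NULL, Heidi, 8)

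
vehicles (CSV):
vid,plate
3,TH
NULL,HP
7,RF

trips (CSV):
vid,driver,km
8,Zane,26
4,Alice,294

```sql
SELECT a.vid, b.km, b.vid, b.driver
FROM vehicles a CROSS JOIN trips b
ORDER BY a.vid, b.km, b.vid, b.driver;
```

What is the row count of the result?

6

CROSS JOIN pairs every row of `vehicles` with every row of `trips`: 3 × 2 = 6 rows.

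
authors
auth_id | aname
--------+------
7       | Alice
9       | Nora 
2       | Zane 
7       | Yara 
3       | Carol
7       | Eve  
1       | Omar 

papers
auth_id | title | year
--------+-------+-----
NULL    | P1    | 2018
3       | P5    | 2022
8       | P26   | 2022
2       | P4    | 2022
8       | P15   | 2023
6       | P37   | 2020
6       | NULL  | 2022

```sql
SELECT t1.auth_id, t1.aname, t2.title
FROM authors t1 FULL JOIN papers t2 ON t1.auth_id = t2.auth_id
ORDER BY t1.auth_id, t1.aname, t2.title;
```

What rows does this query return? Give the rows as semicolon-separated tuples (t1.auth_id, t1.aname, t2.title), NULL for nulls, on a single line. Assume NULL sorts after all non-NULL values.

(1, Omar, NULL); (2, Zane, P4); (3, Carol, P5); (7, Alice, NULL); (7, Eve, NULL); (7, Yara, NULL); (9, Nora, NULL); (NULL, NULL, P1); (NULL, NULL, P15); (NULL, NULL, P26); (NULL, NULL, P37); (NULL, NULL, NULL)

FULL OUTER JOIN keeps every row from both sides; unmatched rows get NULL for the other side's columns.
Matching on t1.auth_id = t2.auth_id. A NULL in a compared column never satisfies the condition.
- t1 row (auth_id=7): no match → kept, t2 columns NULL.
- t1 row (auth_id=9): no match → kept, t2 columns NULL.
- t1 row (auth_id=2): matches 1 t2 row(s) → 1 output row(s).
- t1 row (auth_id=7): no match → kept, t2 columns NULL.
- t1 row (auth_id=3): matches 1 t2 row(s) → 1 output row(s).
- t1 row (auth_id=7): no match → kept, t2 columns NULL.
- t1 row (auth_id=1): no match → kept, t2 columns NULL.
- 5 row(s) from t2 found no t1 partner → padded with NULL.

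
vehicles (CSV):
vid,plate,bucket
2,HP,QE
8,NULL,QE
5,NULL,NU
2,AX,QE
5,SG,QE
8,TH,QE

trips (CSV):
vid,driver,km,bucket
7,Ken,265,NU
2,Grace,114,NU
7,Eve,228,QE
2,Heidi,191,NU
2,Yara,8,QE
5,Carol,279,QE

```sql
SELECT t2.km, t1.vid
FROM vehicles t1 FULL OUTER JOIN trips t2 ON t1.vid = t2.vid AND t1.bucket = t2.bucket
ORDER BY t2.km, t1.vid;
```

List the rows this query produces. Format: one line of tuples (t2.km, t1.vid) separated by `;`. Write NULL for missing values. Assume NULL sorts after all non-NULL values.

FULL OUTER JOIN keeps every row from both sides; unmatched rows get NULL for the other side's columns.
Matching on t1.vid = t2.vid AND t1.bucket = t2.bucket.
- t1 (vid=2, bucket=QE) pairs with 1 row(s) of t2.
- t1 (vid=8, bucket=QE) has no partner → padded with NULL.
- t1 (vid=5, bucket=NU) has no partner → padded with NULL.
- t1 (vid=2, bucket=QE) pairs with 1 row(s) of t2.
- t1 (vid=5, bucket=QE) pairs with 1 row(s) of t2.
- t1 (vid=8, bucket=QE) has no partner → padded with NULL.
- 4 t2 row(s) had no t1 match → kept, t1 columns NULL.
After projecting and ordering:
t2.km | t1.vid
8 | 2
8 | 2
114 | NULL
191 | NULL
228 | NULL
265 | NULL
279 | 5
NULL | 5
NULL | 8
NULL | 8

(8, 2); (8, 2); (114, NULL); (191, NULL); (228, NULL); (265, NULL); (279, 5); (NULL, 5); (NULL, 8); (NULL, 8)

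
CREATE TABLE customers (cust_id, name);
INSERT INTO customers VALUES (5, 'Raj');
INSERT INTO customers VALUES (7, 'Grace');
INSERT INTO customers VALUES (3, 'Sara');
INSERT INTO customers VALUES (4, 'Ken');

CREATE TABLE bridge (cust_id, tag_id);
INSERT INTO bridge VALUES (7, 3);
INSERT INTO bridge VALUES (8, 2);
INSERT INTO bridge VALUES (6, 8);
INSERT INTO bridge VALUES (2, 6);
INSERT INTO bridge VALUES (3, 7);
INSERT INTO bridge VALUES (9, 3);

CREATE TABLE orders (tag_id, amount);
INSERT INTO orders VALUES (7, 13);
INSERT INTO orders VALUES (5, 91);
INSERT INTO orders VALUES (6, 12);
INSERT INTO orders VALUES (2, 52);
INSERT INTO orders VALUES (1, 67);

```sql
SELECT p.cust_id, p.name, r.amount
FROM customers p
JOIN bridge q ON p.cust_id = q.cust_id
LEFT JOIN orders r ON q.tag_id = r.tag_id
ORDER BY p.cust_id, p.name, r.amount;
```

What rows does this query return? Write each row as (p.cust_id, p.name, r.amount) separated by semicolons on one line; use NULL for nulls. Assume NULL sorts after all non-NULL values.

(3, Sara, 13); (7, Grace, NULL)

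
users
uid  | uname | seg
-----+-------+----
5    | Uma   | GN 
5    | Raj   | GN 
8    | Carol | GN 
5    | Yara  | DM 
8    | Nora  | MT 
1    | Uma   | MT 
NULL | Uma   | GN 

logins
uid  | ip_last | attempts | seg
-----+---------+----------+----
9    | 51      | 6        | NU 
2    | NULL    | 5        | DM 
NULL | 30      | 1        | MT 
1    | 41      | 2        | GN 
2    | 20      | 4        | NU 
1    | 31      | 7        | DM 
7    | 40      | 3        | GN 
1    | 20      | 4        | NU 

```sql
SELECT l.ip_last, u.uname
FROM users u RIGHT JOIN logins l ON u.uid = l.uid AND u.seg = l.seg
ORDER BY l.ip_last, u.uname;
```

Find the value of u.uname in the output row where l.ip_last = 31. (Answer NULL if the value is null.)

NULL

RIGHT JOIN keeps every row from `logins`; unmatched rows get NULL for `users`'s columns.
Matching on u.uid = l.uid AND u.seg = l.seg. A NULL in a compared column never satisfies the condition.
Matched pairs: 0; unmatched l rows kept: 8.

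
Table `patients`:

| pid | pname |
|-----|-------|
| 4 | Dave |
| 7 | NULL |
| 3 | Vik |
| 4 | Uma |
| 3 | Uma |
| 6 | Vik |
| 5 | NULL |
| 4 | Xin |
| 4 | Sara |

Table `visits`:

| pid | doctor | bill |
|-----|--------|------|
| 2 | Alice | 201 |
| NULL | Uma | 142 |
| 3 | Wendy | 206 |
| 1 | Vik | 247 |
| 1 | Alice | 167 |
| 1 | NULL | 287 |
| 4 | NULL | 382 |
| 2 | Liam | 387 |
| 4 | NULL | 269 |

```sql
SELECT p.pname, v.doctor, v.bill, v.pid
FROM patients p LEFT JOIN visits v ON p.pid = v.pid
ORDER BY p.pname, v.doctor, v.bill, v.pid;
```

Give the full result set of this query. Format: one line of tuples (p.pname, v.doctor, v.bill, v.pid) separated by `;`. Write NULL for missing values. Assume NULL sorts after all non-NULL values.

(Dave, NULL, 269, 4); (Dave, NULL, 382, 4); (Sara, NULL, 269, 4); (Sara, NULL, 382, 4); (Uma, Wendy, 206, 3); (Uma, NULL, 269, 4); (Uma, NULL, 382, 4); (Vik, Wendy, 206, 3); (Vik, NULL, NULL, NULL); (Xin, NULL, 269, 4); (Xin, NULL, 382, 4); (NULL, NULL, NULL, NULL); (NULL, NULL, NULL, NULL)

LEFT JOIN keeps every row from `patients`; unmatched rows get NULL for `visits`'s columns.
Matching on p.pid = v.pid. A NULL in a compared column never satisfies the condition.
Matched pairs: 10; unmatched p rows kept: 3.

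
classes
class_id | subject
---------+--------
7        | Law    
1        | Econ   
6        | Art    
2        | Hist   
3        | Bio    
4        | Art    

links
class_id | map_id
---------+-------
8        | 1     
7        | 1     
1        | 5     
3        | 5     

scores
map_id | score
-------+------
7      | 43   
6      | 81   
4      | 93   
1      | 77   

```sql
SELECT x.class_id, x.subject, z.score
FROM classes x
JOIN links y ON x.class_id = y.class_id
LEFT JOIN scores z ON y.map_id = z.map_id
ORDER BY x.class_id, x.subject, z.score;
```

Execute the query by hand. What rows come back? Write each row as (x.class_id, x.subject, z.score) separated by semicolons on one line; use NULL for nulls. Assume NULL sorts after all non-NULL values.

Step 1 — x INNER JOIN y on class_id → 3 row(s).
Then LEFT JOIN `scores z` on map_id: each of those 3 rows is kept; rows whose y.map_id has no match in z get NULL for z's columns.

(1, Econ, NULL); (3, Bio, NULL); (7, Law, 77)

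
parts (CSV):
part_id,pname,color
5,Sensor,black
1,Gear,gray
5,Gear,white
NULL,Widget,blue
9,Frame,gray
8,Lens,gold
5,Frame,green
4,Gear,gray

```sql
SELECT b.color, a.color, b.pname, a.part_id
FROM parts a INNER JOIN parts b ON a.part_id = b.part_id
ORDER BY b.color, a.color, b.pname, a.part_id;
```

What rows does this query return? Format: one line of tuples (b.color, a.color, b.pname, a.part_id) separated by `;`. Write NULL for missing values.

(black, black, Sensor, 5); (black, green, Sensor, 5); (black, white, Sensor, 5); (gold, gold, Lens, 8); (gray, gray, Frame, 9); (gray, gray, Gear, 1); (gray, gray, Gear, 4); (green, black, Frame, 5); (green, green, Frame, 5); (green, white, Frame, 5); (white, black, Gear, 5); (white, green, Gear, 5); (white, white, Gear, 5)

INNER JOIN keeps only pairs where the ON condition holds.
Matching on a.part_id = b.part_id. A NULL in a compared column never satisfies the condition.
Matched pairs: 13.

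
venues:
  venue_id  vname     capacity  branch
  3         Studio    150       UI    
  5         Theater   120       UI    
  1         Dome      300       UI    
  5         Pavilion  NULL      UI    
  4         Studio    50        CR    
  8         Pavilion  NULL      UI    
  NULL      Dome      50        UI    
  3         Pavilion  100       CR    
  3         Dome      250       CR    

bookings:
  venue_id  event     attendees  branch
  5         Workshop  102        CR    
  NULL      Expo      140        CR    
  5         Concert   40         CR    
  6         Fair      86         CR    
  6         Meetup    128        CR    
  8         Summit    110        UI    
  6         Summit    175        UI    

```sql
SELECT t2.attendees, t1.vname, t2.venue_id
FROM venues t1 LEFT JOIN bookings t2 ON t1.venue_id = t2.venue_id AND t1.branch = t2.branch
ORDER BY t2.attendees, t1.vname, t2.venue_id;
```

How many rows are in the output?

LEFT JOIN keeps every row from `venues`; unmatched rows get NULL for `bookings`'s columns.
Matching on t1.venue_id = t2.venue_id AND t1.branch = t2.branch. A NULL in a compared column never satisfies the condition.
Matched pairs: 1; unmatched t1 rows kept: 8.
Total: 1 matched + 8 padded = 9 rows.

9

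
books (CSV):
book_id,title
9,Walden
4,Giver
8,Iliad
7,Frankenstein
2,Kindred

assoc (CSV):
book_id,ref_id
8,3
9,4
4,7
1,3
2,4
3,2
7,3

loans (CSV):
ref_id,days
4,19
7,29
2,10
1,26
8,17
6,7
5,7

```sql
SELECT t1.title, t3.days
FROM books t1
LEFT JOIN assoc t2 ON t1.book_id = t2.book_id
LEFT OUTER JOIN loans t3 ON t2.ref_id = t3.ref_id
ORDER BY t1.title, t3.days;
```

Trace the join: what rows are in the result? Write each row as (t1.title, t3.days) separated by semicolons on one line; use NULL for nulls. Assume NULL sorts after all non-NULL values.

(Frankenstein, NULL); (Giver, 29); (Iliad, NULL); (Kindred, 19); (Walden, 19)

Step 1 — t1 LEFT JOIN t2 on book_id → 5 row(s).
Then LEFT JOIN `loans t3` on ref_id: each of those 5 rows is kept; rows whose t2.ref_id has no match in t3 get NULL for t3's columns.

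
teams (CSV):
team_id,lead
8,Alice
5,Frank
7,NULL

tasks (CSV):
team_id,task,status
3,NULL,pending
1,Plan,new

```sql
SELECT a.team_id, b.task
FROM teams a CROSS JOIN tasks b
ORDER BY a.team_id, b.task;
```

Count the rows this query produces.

6

CROSS JOIN pairs every row of `teams` with every row of `tasks`: 3 × 2 = 6 rows.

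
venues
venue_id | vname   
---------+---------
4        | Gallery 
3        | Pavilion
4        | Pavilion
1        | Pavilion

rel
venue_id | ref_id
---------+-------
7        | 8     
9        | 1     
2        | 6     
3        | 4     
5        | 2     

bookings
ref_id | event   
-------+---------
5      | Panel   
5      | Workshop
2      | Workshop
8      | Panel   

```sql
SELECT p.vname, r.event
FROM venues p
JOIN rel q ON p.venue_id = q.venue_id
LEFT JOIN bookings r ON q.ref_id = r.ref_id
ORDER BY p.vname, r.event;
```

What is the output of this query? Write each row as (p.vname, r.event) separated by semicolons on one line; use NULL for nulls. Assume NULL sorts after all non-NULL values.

(Pavilion, NULL)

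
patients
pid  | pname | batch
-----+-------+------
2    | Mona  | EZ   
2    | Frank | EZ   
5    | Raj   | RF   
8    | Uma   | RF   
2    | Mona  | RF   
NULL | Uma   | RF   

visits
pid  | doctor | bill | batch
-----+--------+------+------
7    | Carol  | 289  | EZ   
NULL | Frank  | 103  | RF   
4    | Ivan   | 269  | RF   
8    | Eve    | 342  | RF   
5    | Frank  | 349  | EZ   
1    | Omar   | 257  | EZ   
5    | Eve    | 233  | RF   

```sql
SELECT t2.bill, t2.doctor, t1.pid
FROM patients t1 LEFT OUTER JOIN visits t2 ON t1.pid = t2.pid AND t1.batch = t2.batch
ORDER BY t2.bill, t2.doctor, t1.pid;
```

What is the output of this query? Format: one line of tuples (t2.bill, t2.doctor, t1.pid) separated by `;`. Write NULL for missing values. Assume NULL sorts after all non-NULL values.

LEFT JOIN keeps every row from `patients`; unmatched rows get NULL for `visits`'s columns.
Matching on t1.pid = t2.pid AND t1.batch = t2.batch. A NULL in a compared column never satisfies the condition.
Matched pairs: 2; unmatched t1 rows kept: 4.

(233, Eve, 5); (342, Eve, 8); (NULL, NULL, 2); (NULL, NULL, 2); (NULL, NULL, 2); (NULL, NULL, NULL)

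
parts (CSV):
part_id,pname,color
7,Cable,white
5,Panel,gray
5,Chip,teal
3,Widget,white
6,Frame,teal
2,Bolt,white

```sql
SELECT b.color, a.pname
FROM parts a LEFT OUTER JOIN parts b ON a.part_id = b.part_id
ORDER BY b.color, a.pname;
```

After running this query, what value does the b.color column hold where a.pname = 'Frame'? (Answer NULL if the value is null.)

teal

LEFT JOIN keeps every row from `parts a`; unmatched rows get NULL for `parts b`'s columns.
Matching on a.part_id = b.part_id.
- a[0] part_id=7 → 1 match(es) in b → 1 row(s).
- a[1] part_id=5 → 2 match(es) in b → 2 row(s).
- a[2] part_id=5 → 2 match(es) in b → 2 row(s).
- a[3] part_id=3 → 1 match(es) in b → 1 row(s).
- a[4] part_id=6 → 1 match(es) in b → 1 row(s).
- a[5] part_id=2 → 1 match(es) in b → 1 row(s).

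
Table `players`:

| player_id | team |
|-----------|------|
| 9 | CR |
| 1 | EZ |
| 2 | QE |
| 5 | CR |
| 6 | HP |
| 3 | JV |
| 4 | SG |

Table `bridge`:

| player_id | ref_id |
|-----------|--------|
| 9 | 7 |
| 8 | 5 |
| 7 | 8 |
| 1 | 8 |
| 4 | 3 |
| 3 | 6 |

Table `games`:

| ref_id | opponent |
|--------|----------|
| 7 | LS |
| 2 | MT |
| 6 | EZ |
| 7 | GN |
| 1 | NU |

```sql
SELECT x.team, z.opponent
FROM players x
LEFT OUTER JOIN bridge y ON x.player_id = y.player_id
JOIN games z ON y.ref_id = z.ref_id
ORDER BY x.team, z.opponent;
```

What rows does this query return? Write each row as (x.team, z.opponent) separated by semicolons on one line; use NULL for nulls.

(CR, GN); (CR, LS); (JV, EZ)

Step 1 — x LEFT JOIN y on player_id → 7 row(s).
Then INNER JOIN `games z` on ref_id: keep only rows whose y.ref_id appears in z.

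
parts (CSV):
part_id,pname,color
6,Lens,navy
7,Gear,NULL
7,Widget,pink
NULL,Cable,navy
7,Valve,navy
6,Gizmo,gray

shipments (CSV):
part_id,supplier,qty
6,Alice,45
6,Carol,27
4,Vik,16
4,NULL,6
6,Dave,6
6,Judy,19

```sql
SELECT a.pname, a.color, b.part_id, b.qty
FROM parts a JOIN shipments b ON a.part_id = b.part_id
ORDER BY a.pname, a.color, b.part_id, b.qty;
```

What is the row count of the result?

8

INNER JOIN keeps only pairs where the ON condition holds.
Matching on a.part_id = b.part_id. A NULL in a compared column never satisfies the condition.
Matched pairs: 8.
Total: 8 rows.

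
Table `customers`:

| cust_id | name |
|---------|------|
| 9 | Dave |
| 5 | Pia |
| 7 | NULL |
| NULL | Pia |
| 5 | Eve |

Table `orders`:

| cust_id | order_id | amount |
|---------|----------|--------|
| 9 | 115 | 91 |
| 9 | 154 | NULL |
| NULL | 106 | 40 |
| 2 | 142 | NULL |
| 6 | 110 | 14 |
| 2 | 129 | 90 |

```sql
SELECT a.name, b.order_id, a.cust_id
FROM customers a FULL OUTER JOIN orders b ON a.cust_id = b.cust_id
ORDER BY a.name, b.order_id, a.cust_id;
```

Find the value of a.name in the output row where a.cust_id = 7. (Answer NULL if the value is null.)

FULL OUTER JOIN keeps every row from both sides; unmatched rows get NULL for the other side's columns.
Matching on a.cust_id = b.cust_id. A NULL in a compared column never satisfies the condition.
Matched pairs: 2; unmatched a rows kept: 4; unmatched b rows kept: 4.

NULL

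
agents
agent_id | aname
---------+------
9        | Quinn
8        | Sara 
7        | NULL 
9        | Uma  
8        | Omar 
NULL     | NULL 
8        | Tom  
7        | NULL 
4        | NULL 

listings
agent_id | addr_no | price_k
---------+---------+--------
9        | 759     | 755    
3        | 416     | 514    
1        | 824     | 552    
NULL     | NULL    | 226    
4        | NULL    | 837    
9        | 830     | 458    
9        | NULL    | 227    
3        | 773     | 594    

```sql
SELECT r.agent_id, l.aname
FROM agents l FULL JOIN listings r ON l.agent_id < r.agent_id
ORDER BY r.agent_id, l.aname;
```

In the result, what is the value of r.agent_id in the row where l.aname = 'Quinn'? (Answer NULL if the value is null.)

NULL

FULL OUTER JOIN keeps every row from both sides; unmatched rows get NULL for the other side's columns.
Matching on l.agent_id < r.agent_id. A NULL in a compared column never satisfies the condition.
Matched pairs: 18; unmatched l rows kept: 3; unmatched r rows kept: 5.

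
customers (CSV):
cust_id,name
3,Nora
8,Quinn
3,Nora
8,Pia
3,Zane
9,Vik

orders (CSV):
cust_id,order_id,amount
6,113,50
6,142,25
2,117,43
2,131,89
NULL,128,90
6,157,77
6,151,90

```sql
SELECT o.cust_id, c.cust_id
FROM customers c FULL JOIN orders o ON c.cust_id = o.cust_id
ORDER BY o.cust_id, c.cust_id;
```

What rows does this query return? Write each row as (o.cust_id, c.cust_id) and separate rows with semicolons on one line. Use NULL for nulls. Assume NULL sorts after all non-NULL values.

(2, NULL); (2, NULL); (6, NULL); (6, NULL); (6, NULL); (6, NULL); (NULL, 3); (NULL, 3); (NULL, 3); (NULL, 8); (NULL, 8); (NULL, 9); (NULL, NULL)

FULL OUTER JOIN keeps every row from both sides; unmatched rows get NULL for the other side's columns.
Matching on c.cust_id = o.cust_id. A NULL in a compared column never satisfies the condition.
- c row (cust_id=3): no match → kept, o columns NULL.
- c row (cust_id=8): no match → kept, o columns NULL.
- c row (cust_id=3): no match → kept, o columns NULL.
- c row (cust_id=8): no match → kept, o columns NULL.
- c row (cust_id=3): no match → kept, o columns NULL.
- c row (cust_id=9): no match → kept, o columns NULL.
- 7 row(s) from o found no c partner → padded with NULL.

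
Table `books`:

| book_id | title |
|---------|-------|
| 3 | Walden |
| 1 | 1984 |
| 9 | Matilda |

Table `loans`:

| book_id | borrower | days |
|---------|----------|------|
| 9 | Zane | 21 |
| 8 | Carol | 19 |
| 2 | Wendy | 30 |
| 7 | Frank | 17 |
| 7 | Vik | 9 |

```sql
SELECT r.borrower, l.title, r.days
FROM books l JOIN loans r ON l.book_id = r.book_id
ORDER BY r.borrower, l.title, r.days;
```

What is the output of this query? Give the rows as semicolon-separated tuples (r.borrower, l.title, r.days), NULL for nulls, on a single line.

(Zane, Matilda, 21)

INNER JOIN keeps only pairs where the ON condition holds.
Matching on l.book_id = r.book_id.
Matched pairs: 1.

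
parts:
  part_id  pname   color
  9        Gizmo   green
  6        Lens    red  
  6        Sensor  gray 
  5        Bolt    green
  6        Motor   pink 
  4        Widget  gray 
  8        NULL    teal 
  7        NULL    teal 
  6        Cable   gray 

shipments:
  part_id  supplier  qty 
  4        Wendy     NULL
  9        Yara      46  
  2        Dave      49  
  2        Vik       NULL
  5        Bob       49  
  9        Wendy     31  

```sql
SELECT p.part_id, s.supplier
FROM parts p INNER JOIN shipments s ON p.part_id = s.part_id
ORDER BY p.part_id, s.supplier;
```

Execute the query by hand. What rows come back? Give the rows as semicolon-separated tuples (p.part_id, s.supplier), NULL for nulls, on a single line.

(4, Wendy); (5, Bob); (9, Wendy); (9, Yara)

INNER JOIN keeps only pairs where the ON condition holds.
Matching on p.part_id = s.part_id.
Matched pairs: 4.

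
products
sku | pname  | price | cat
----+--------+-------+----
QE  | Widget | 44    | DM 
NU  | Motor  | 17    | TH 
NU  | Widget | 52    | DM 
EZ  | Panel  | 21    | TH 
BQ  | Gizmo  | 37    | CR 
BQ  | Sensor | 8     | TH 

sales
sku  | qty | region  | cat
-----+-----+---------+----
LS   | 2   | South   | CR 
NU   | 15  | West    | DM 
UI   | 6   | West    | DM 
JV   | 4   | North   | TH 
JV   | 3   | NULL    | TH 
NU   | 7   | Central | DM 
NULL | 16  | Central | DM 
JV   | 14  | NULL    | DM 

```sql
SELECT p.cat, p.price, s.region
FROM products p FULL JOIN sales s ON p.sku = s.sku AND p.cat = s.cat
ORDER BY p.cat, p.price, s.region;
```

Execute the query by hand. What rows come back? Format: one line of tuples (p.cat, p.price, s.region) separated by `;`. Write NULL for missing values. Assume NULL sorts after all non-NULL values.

FULL OUTER JOIN keeps every row from both sides; unmatched rows get NULL for the other side's columns.
Matching on p.sku = s.sku AND p.cat = s.cat. A NULL in a compared column never satisfies the condition.
Matched pairs: 2; unmatched p rows kept: 5; unmatched s rows kept: 6.

(CR, 37, NULL); (DM, 44, NULL); (DM, 52, Central); (DM, 52, West); (TH, 8, NULL); (TH, 17, NULL); (TH, 21, NULL); (NULL, NULL, Central); (NULL, NULL, North); (NULL, NULL, South); (NULL, NULL, West); (NULL, NULL, NULL); (NULL, NULL, NULL)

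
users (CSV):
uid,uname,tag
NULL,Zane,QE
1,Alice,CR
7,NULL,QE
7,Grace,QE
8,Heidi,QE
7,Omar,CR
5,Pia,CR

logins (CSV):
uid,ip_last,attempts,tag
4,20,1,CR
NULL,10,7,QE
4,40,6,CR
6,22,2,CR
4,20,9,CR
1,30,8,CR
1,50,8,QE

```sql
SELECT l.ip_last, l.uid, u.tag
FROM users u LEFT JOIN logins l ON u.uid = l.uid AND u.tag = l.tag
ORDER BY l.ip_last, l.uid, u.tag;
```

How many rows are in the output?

LEFT JOIN keeps every row from `users`; unmatched rows get NULL for `logins`'s columns.
Matching on u.uid = l.uid AND u.tag = l.tag. A NULL in a compared column never satisfies the condition.
Matched pairs: 1; unmatched u rows kept: 6.
Total: 1 matched + 6 padded = 7 rows.

7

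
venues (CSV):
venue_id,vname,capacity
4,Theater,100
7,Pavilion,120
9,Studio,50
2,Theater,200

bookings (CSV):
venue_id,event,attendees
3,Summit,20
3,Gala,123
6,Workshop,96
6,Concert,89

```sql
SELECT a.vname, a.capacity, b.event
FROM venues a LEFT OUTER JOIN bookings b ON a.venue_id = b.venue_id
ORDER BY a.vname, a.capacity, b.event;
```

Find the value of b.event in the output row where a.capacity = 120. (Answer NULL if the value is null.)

NULL

LEFT JOIN keeps every row from `venues`; unmatched rows get NULL for `bookings`'s columns.
Matching on a.venue_id = b.venue_id.
- venue_id=4: no b row matches, row kept with b columns NULL.
- venue_id=7: no b row matches, row kept with b columns NULL.
- venue_id=9: no b row matches, row kept with b columns NULL.
- venue_id=2: no b row matches, row kept with b columns NULL.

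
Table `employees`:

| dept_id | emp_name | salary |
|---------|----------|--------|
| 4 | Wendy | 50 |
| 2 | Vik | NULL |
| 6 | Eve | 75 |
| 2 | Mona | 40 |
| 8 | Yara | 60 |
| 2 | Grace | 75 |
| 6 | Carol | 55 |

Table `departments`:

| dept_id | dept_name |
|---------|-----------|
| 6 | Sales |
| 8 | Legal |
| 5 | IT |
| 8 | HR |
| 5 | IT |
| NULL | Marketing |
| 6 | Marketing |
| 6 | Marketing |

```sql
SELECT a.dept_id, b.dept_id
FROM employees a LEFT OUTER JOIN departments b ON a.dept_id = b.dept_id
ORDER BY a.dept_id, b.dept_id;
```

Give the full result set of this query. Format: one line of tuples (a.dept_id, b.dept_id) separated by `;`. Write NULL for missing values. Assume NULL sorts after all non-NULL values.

LEFT JOIN keeps every row from `employees`; unmatched rows get NULL for `departments`'s columns.
Matching on a.dept_id = b.dept_id. A NULL in a compared column never satisfies the condition.
- a row (dept_id=4): no match → kept, b columns NULL.
- a row (dept_id=2): no match → kept, b columns NULL.
- a row (dept_id=6): matches 3 b row(s) → 3 output row(s).
- a row (dept_id=2): no match → kept, b columns NULL.
- a row (dept_id=8): matches 2 b row(s) → 2 output row(s).
- a row (dept_id=2): no match → kept, b columns NULL.
- a row (dept_id=6): matches 3 b row(s) → 3 output row(s).

(2, NULL); (2, NULL); (2, NULL); (4, NULL); (6, 6); (6, 6); (6, 6); (6, 6); (6, 6); (6, 6); (8, 8); (8, 8)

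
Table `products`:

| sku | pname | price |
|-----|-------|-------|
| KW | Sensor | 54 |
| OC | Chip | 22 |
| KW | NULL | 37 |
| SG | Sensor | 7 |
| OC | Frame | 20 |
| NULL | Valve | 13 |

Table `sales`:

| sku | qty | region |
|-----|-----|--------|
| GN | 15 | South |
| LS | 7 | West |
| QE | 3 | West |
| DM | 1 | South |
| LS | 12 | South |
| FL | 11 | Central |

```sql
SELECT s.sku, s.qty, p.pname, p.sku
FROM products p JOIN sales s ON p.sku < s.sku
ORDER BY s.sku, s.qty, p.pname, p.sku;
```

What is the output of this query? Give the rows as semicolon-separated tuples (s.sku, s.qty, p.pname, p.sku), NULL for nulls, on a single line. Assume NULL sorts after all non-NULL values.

(LS, 7, Sensor, KW); (LS, 7, NULL, KW); (LS, 12, Sensor, KW); (LS, 12, NULL, KW); (QE, 3, Chip, OC); (QE, 3, Frame, OC); (QE, 3, Sensor, KW); (QE, 3, NULL, KW)

INNER JOIN keeps only pairs where the ON condition holds.
Matching on p.sku < s.sku. A NULL in a compared column never satisfies the condition.
Matched pairs: 8.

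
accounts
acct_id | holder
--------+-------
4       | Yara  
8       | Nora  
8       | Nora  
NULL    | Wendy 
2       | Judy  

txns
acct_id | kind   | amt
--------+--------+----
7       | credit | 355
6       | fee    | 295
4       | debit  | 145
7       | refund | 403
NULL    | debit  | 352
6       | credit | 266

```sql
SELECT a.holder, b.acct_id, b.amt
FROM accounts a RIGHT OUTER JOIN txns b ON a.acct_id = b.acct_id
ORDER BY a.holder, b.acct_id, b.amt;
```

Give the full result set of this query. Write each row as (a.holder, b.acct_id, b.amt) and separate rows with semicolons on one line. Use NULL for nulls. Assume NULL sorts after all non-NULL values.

RIGHT JOIN keeps every row from `txns`; unmatched rows get NULL for `accounts`'s columns.
Matching on a.acct_id = b.acct_id. A NULL in a compared column never satisfies the condition.
- a[0] acct_id=4 → 1 match(es) in b → 1 row(s).
- a[1] acct_id=8 → no match.
- a[2] acct_id=8 → no match.
- a[3] acct_id=NULL → no match.
- a[4] acct_id=2 → no match.
- plus 5 unmatched b row(s), each kept with NULL a columns.
After projecting and ordering:
a.holder | b.acct_id | b.amt
Yara | 4 | 145
NULL | 6 | 266
NULL | 6 | 295
NULL | 7 | 355
NULL | 7 | 403
NULL | NULL | 352

(Yara, 4, 145); (NULL, 6, 266); (NULL, 6, 295); (NULL, 7, 355); (NULL, 7, 403); (NULL, NULL, 352)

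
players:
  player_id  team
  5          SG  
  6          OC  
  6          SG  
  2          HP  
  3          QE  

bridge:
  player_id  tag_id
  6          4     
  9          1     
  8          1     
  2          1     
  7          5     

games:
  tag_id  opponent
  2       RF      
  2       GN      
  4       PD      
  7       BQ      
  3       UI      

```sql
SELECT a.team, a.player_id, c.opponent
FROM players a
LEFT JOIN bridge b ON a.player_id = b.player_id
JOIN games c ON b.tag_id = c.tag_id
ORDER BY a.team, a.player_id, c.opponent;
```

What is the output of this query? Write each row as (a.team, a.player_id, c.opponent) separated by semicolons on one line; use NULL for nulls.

(OC, 6, PD); (SG, 6, PD)

Evaluate left to right. First `players a LEFT JOIN bridge b` on player_id: 5 row(s).
Then INNER JOIN `games c` on tag_id: keep only rows whose b.tag_id appears in c.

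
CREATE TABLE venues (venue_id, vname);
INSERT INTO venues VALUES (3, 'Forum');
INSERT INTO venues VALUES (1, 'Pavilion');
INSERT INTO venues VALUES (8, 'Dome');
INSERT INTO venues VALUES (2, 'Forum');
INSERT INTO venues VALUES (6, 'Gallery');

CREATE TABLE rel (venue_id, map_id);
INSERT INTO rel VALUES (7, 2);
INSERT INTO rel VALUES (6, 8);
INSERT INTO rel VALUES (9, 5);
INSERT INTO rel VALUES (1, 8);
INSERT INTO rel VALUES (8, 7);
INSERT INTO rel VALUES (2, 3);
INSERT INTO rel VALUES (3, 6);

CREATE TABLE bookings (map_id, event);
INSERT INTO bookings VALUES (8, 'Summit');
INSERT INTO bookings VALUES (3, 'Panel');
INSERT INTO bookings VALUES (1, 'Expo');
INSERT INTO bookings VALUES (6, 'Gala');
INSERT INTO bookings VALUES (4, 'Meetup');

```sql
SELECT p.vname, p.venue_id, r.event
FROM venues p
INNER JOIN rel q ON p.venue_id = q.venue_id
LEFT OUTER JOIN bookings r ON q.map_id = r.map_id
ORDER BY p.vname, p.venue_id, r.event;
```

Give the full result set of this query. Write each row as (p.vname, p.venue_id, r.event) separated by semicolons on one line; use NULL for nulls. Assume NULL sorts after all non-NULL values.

(Dome, 8, NULL); (Forum, 2, Panel); (Forum, 3, Gala); (Gallery, 6, Summit); (Pavilion, 1, Summit)

Step 1 — p INNER JOIN q on venue_id → 5 row(s).
Then LEFT JOIN `bookings r` on map_id: each of those 5 rows is kept; rows whose q.map_id has no match in r get NULL for r's columns.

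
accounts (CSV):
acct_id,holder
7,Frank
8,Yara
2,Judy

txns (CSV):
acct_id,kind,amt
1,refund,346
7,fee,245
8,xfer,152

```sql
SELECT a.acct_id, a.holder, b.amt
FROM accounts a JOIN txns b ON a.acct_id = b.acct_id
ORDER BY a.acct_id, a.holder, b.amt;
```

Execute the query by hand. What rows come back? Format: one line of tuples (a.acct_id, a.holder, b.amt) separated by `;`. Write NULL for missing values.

(7, Frank, 245); (8, Yara, 152)

INNER JOIN keeps only pairs where the ON condition holds.
Matching on a.acct_id = b.acct_id.
- a row (acct_id=7): matches 1 b row(s) → 1 output row(s).
- a row (acct_id=8): matches 1 b row(s) → 1 output row(s).
- a row (acct_id=2): no match → dropped.
After projecting and ordering:
a.acct_id | a.holder | b.amt
7 | Frank | 245
8 | Yara | 152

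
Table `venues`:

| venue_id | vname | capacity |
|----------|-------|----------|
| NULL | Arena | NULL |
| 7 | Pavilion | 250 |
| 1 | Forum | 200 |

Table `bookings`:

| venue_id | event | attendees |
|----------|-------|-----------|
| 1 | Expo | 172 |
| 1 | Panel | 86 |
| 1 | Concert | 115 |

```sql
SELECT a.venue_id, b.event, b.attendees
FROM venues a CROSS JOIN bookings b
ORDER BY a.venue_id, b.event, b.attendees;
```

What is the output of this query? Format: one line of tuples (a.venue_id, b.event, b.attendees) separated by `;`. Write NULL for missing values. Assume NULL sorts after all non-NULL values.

CROSS JOIN pairs every row of `venues` with every row of `bookings`: 3 × 3 = 9 rows.
After projecting and ordering:
a.venue_id | b.event | b.attendees
1 | Concert | 115
1 | Expo | 172
1 | Panel | 86
7 | Concert | 115
7 | Expo | 172
7 | Panel | 86
NULL | Concert | 115
NULL | Expo | 172
NULL | Panel | 86

(1, Concert, 115); (1, Expo, 172); (1, Panel, 86); (7, Concert, 115); (7, Expo, 172); (7, Panel, 86); (NULL, Concert, 115); (NULL, Expo, 172); (NULL, Panel, 86)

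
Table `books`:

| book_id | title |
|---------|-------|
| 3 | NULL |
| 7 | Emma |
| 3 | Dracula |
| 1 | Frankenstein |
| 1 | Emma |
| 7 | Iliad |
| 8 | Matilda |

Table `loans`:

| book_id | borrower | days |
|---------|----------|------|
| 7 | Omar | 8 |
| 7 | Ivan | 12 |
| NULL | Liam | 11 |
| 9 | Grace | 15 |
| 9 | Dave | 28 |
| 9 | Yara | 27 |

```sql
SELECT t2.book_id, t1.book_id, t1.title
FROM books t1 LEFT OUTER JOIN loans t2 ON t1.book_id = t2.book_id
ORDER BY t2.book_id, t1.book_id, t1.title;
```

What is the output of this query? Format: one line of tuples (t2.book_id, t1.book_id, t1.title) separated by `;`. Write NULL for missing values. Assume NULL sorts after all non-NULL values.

LEFT JOIN keeps every row from `books`; unmatched rows get NULL for `loans`'s columns.
Matching on t1.book_id = t2.book_id. A NULL in a compared column never satisfies the condition.
- t1 (book_id=3) has no partner → padded with NULL.
- t1 (book_id=7) pairs with 2 row(s) of t2.
- t1 (book_id=3) has no partner → padded with NULL.
- t1 (book_id=1) has no partner → padded with NULL.
- t1 (book_id=1) has no partner → padded with NULL.
- t1 (book_id=7) pairs with 2 row(s) of t2.
- t1 (book_id=8) has no partner → padded with NULL.
After projecting and ordering:
t2.book_id | t1.book_id | t1.title
7 | 7 | Emma
7 | 7 | Emma
7 | 7 | Iliad
7 | 7 | Iliad
NULL | 1 | Emma
NULL | 1 | Frankenstein
NULL | 3 | Dracula
NULL | 3 | NULL
NULL | 8 | Matilda

(7, 7, Emma); (7, 7, Emma); (7, 7, Iliad); (7, 7, Iliad); (NULL, 1, Emma); (NULL, 1, Frankenstein); (NULL, 3, Dracula); (NULL, 3, NULL); (NULL, 8, Matilda)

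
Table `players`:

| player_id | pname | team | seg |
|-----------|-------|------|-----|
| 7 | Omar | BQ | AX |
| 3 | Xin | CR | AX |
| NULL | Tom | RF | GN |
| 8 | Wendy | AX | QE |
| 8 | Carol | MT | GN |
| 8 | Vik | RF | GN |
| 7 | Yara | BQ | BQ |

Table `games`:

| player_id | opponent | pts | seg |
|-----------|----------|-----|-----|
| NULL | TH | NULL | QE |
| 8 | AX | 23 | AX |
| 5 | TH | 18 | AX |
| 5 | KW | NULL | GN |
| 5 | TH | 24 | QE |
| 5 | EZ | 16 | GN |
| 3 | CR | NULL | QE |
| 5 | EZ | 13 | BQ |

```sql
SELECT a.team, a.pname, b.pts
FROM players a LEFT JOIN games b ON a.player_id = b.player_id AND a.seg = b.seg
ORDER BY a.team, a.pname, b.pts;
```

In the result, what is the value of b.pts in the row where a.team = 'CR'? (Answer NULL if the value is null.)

LEFT JOIN keeps every row from `players`; unmatched rows get NULL for `games`'s columns.
Matching on a.player_id = b.player_id AND a.seg = b.seg. A NULL in a compared column never satisfies the condition.
Matched pairs: 0; unmatched a rows kept: 7.

NULL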